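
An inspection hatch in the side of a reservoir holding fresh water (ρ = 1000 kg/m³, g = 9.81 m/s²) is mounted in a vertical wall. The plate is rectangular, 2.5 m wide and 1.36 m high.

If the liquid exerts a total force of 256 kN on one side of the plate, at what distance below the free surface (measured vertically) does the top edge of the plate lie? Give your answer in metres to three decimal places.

γ = ρg = 1000 × 9.81 = 9810 N/m³ = 9.81 kN/m³.
A = 2.5 × 1.36 = 3.4 m².
From F = γ·h_c·A, the centroid depth is h_c = 256/(9.81 × 3.4) = 7.67524 m.
The centroid lies 1.36/2 = 0.68 m below the top edge, so the top edge sits at h_top = 7.67524 − 0.68 = 6.99524 m below the surface.

d_top ≈ 6.995 m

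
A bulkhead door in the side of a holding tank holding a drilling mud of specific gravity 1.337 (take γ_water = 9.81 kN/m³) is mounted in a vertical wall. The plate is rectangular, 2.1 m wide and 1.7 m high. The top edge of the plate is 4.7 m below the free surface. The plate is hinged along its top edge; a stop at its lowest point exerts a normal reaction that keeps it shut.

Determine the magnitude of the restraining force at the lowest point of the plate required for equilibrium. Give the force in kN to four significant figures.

γ = 1.337 × 9.81 = 13.11597 kN/m³.
The centroid lies 1.7/2 = 0.85 m below the top edge, so the centroid depth is h_c = 4.7 + 0.85 = 5.55 m.
A = 2.1 × 1.7 = 3.57 m².
Resultant F = γ·h_c·A = 13.11597 × 5.55 × 3.57 = 259.873 kN.
I_c = b·h³/12 = 2.1 × 1.7³/12 = 0.859775 m⁴.
Centre of pressure: y_p = y_c + I_c/(y_c·A) = 5.55 + 0.859775/(5.55 × 3.57) = 5.55 + 0.0433934 = 5.59339 m along the plane.
The resultant acts 0.85 + 0.0433934 = 0.893393 m (along the plate) below the hinge at the top edge, so the moment about the hinge is M = F × 0.893393 = 259.873 × 0.893393 = 232.169 kN·m.
A normal force at the bottom, 1.7 m from the hinge, must supply this moment: P = 232.169/1.7 = 136.57 kN.

P ≈ 136.6 kN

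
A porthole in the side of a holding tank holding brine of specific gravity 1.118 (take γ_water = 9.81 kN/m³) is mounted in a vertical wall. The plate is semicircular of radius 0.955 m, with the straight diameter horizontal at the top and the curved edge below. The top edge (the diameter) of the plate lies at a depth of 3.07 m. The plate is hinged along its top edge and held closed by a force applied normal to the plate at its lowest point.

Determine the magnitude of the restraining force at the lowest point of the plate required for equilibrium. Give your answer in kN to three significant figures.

P ≈ 24.2 kN

γ = 1.118 × 9.81 = 10.96758 kN/m³.
The centroid of a semicircle lies 4r/(3π) = 0.405315 m from the diameter, here below the top edge, so the centroid depth is h_c = 3.07 + 0.405315 = 3.47531 m.
A = πr²/2 = π × 0.955²/2 = 1.43261 m².
Resultant F = γ·h_c·A = 10.96758 × 3.47531 × 1.43261 = 54.605 kN.
I_c = (π/8 − 8/(9π))·r⁴ = 0.109757 × 0.955⁴ = 0.0912947 m⁴.
Centre of pressure: y_p = y_c + I_c/(y_c·A) = 3.47531 + 0.0912947/(3.47531 × 1.43261) = 3.47531 + 0.0183368 = 3.49365 m along the plane.
The resultant acts 0.405315 + 0.0183368 = 0.423652 m (along the plate) below the hinge at the top edge, so the moment about the hinge is M = F × 0.423652 = 54.605 × 0.423652 = 23.1335 kN·m.
A normal force at the bottom, 0.955 m from the hinge, must supply this moment: P = 23.1335/0.955 = 24.2236 kN.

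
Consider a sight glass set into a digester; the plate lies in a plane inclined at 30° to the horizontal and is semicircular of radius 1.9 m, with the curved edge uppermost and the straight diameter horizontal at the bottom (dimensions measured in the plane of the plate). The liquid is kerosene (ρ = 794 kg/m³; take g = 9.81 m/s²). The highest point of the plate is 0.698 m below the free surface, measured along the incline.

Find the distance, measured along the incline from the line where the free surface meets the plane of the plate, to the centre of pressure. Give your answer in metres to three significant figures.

γ = ρg = 794 × 9.81 / 1000 = 7.78914 kN/m³.
Let θ = 30° be the plate's angle to the horizontal; measure y along the incline from where the plane meets the free surface. Vertical depth h = y·sinθ with sinθ = 0.500000.
The centroid lies 4r/(3π) = 0.806385 m above the diameter, so r − 4r/(3π) = 1.9 − 0.806385 = 1.09361 m below the topmost point, so y_c = 0.698 + 1.09361 = 1.79161 m and h_c = 1.79161 × 0.500000 = 0.895805 m.
A = πr²/2 = π × 1.9²/2 = 5.67057 m².
Resultant F = γ·h_c·A = 7.78914 × 0.895805 × 5.67057 = 39.5667 kN.
I_c = (π/8 − 8/(9π))·r⁴ = 0.109757 × 1.9⁴ = 1.43036 m⁴.
Centre of pressure: y_p = y_c + I_c/(y_c·A) = 1.79161 + 1.43036/(1.79161 × 5.67057) = 1.79161 + 0.140791 = 1.9324 m along the plane.

y_p = 1.93 m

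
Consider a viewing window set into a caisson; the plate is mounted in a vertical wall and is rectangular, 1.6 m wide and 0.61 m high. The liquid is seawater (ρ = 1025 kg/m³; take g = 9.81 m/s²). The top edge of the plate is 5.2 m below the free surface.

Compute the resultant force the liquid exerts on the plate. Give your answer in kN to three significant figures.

γ = ρg = 1025 × 9.81 / 1000 = 10.05525 kN/m³.
The centroid lies 0.61/2 = 0.305 m below the top edge, so the centroid depth is h_c = 5.2 + 0.305 = 5.505 m.
A = 1.6 × 0.61 = 0.976 m².
Resultant F = γ·h_c·A = 10.05525 × 5.505 × 0.976 = 54.0257 kN.

F ≈ 54.0 kN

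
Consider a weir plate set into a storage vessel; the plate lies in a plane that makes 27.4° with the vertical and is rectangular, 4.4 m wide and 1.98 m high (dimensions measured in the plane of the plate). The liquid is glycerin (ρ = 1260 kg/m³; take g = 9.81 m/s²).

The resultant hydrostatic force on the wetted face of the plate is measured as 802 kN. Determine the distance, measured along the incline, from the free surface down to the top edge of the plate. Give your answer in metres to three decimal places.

y_top ≈ 7.399 m

γ = ρg = 1260 × 9.81 / 1000 = 12.3606 kN/m³.
A = 4.4 × 1.98 = 8.712 m².
From F = γ·h_c·A, the centroid depth is h_c = 802/(12.3606 × 8.712) = 7.44761 m.
The plate makes 27.4° with the vertical, i.e. θ = 90° − 27.4° = 62.6° to the horizontal. Measuring y along the incline from the free-surface line, vertical depth h = y·sinθ with sinθ = 0.887815.
Along the incline, y_c = h_c/sinθ = 7.44761/0.887815 = 8.3887 m.
The centroid lies 1.98/2 = 0.99 m below the top edge, so the top edge sits at y_top = 8.3887 − 0.99 = 7.3987 m along the incline.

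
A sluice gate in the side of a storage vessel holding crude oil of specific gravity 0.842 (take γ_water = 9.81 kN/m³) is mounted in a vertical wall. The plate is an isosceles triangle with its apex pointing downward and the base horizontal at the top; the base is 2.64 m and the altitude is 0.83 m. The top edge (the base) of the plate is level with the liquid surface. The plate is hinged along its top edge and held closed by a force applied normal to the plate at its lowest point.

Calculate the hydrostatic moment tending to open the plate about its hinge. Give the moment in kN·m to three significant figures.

M ≈ 1.04 kN·m

γ = 0.842 × 9.81 = 8.26002 kN/m³.
With the apex down, the centroid sits h/3 = 0.83/3 = 0.276667 m below the base (the top edge), so the centroid depth is h_c = 0.276667 m.
A = ½ × 2.64 × 0.83 = 1.0956 m².
Resultant F = γ·h_c·A = 8.26002 × 0.276667 × 1.0956 = 2.50375 kN.
I_c = b·h³/36 = 2.64 × 0.83³/36 = 0.041931 m⁴.
Centre of pressure: y_p = y_c + I_c/(y_c·A) = 0.276667 + 0.041931/(0.276667 × 1.0956) = 0.276667 + 0.138333 = 0.415 m along the plane.
The resultant acts 0.276667 + 0.138333 = 0.415 m (along the plate) below the hinge at the top edge, so the moment about the hinge is M = F × 0.415 = 2.50375 × 0.415 = 1.03906 kN·m.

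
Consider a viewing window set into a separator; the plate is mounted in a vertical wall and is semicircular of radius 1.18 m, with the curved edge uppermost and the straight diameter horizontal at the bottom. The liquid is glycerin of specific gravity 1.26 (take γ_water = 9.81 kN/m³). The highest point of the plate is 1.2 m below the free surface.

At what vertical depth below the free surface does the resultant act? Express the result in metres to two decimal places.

h_p = 1.93 m

γ = 1.26 × 9.81 = 12.3606 kN/m³.
The centroid lies 4r/(3π) = 0.500808 m above the diameter, so r − 4r/(3π) = 1.18 − 0.500808 = 0.679192 m below the topmost point, so the centroid depth is h_c = 1.2 + 0.679192 = 1.87919 m.
A = πr²/2 = π × 1.18²/2 = 2.18718 m².
Resultant F = γ·h_c·A = 12.3606 × 1.87919 × 2.18718 = 50.8036 kN.
I_c = (π/8 − 8/(9π))·r⁴ = 0.109757 × 1.18⁴ = 0.212794 m⁴.
Centre of pressure: y_p = y_c + I_c/(y_c·A) = 1.87919 + 0.212794/(1.87919 × 2.18718) = 1.87919 + 0.0517731 = 1.93096 m along the plane.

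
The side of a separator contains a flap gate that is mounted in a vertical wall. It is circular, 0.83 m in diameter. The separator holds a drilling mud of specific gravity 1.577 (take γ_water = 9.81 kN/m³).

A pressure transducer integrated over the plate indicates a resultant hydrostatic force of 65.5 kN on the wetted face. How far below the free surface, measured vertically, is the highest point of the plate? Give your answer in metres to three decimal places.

d_top ≈ 7.410 m

γ = 1.577 × 9.81 = 15.47037 kN/m³.
A = π(0.415)² = 0.541061 m².
From F = γ·h_c·A, the centroid depth is h_c = 65.5/(15.47037 × 0.541061) = 7.82518 m.
The centroid is at the centre, 0.415 m below the top of the plate, so the highest point sits at h_top = 7.82518 − 0.415 = 7.41018 m below the surface.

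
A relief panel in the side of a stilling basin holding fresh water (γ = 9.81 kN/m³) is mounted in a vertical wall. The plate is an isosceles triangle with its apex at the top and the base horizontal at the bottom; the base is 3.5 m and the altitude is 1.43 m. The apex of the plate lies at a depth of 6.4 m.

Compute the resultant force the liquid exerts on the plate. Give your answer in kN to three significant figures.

F ≈ 181 kN

γ = 9.81 kN/m³.
With the apex up, the centroid sits 2h/3 = 2 × 1.43/3 = 0.953333 m below the apex, so the centroid depth is h_c = 6.4 + 0.953333 = 7.35333 m.
A = ½ × 3.5 × 1.43 = 2.5025 m².
Resultant F = γ·h_c·A = 9.81 × 7.35333 × 2.5025 = 180.521 kN.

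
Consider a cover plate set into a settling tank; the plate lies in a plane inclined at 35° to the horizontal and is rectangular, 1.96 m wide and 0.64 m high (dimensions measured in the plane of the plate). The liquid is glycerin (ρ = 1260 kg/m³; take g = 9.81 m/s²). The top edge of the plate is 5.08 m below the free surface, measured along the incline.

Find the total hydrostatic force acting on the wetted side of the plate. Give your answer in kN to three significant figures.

F ≈ 48.0 kN

γ = ρg = 1260 × 9.81 / 1000 = 12.3606 kN/m³.
Let θ = 35° be the plate's angle to the horizontal; measure y along the incline from where the plane meets the free surface. Vertical depth h = y·sinθ with sinθ = 0.573576.
The centroid lies 0.64/2 = 0.32 m below the top edge, so y_c = 5.08 + 0.32 = 5.4 m and h_c = 5.4 × 0.573576 = 3.09731 m.
A = 1.96 × 0.64 = 1.2544 m².
Resultant F = γ·h_c·A = 12.3606 × 3.09731 × 1.2544 = 48.0242 kN.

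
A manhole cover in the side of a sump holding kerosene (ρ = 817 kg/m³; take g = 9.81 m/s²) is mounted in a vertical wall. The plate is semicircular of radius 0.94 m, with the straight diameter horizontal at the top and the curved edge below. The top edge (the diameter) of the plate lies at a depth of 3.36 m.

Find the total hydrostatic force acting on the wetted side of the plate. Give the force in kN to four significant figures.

F ≈ 41.82 kN

γ = ρg = 817 × 9.81 / 1000 = 8.01477 kN/m³.
The centroid of a semicircle lies 4r/(3π) = 0.398948 m from the diameter, here below the top edge, so the centroid depth is h_c = 3.36 + 0.398948 = 3.75895 m.
A = πr²/2 = π × 0.94²/2 = 1.38796 m².
Resultant F = γ·h_c·A = 8.01477 × 3.75895 × 1.38796 = 41.8152 kN.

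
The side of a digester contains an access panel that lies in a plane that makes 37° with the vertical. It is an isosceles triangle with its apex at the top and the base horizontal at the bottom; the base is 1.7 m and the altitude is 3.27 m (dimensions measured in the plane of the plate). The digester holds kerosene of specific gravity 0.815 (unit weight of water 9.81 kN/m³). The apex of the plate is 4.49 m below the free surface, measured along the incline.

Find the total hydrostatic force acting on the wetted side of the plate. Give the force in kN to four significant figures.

γ = 0.815 × 9.81 = 7.99515 kN/m³.
The plate makes 37° with the vertical, i.e. θ = 90° − 37° = 53° to the horizontal. Measuring y along the incline from the free-surface line, vertical depth h = y·sinθ with sinθ = 0.798636.
With the apex up, the centroid sits 2h/3 = 2 × 3.27/3 = 2.18 m below the apex, so y_c = 4.49 + 2.18 = 6.67 m and h_c = 6.67 × 0.798636 = 5.3269 m.
A = ½ × 1.7 × 3.27 = 2.7795 m².
Resultant F = γ·h_c·A = 7.99515 × 5.3269 × 2.7795 = 118.377 kN.

F ≈ 118.4 kN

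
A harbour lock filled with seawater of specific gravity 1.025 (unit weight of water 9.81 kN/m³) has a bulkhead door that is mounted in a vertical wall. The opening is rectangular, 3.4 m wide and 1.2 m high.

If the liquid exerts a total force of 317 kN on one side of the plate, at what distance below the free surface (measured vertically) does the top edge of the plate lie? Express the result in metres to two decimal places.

γ = 1.025 × 9.81 = 10.05525 kN/m³.
A = 3.4 × 1.2 = 4.08 m².
From F = γ·h_c·A, the centroid depth is h_c = 317/(10.05525 × 4.08) = 7.72692 m.
The centroid lies 1.2/2 = 0.6 m below the top edge, so the top edge sits at h_top = 7.72692 − 0.6 = 7.12692 m below the surface.

d_top ≈ 7.13 m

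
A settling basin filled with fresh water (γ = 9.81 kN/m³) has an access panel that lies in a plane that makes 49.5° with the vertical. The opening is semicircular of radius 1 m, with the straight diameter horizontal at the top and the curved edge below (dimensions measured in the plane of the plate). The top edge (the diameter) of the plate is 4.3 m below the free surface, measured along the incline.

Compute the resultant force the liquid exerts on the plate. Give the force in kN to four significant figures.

γ = 9.81 kN/m³.
The plate makes 49.5° with the vertical, i.e. θ = 90° − 49.5° = 40.5° to the horizontal. Measuring y along the incline from the free-surface line, vertical depth h = y·sinθ with sinθ = 0.649448.
The centroid of a semicircle lies 4r/(3π) = 0.424413 m from the diameter, here below the top edge, so y_c = 4.3 + 0.424413 = 4.72441 m and h_c = 4.72441 × 0.649448 = 3.06826 m.
A = πr²/2 = π × 1²/2 = 1.5708 m².
Resultant F = γ·h_c·A = 9.81 × 3.06826 × 1.5708 = 47.2805 kN.

F ≈ 47.28 kN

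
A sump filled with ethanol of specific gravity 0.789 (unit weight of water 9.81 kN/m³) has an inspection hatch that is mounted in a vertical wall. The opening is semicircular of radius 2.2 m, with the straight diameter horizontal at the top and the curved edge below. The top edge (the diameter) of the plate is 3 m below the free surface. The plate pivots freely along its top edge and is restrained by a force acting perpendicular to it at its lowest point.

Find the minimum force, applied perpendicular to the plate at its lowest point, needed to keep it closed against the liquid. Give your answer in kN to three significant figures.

γ = 0.789 × 9.81 = 7.74009 kN/m³.
The centroid of a semicircle lies 4r/(3π) = 0.933709 m from the diameter, here below the top edge, so the centroid depth is h_c = 3 + 0.933709 = 3.93371 m.
A = πr²/2 = π × 2.2²/2 = 7.60265 m².
Resultant F = γ·h_c·A = 7.74009 × 3.93371 × 7.60265 = 231.48 kN.
I_c = (π/8 − 8/(9π))·r⁴ = 0.109757 × 2.2⁴ = 2.57112 m⁴.
Centre of pressure: y_p = y_c + I_c/(y_c·A) = 3.93371 + 2.57112/(3.93371 × 7.60265) = 3.93371 + 0.0859716 = 4.01968 m along the plane.
The resultant acts 0.933709 + 0.0859716 = 1.01968 m (along the plate) below the hinge at the top edge, so the moment about the hinge is M = F × 1.01968 = 231.48 × 1.01968 = 236.036 kN·m.
A normal force at the bottom, 2.2 m from the hinge, must supply this moment: P = 236.036/2.2 = 107.289 kN.

P ≈ 107 kN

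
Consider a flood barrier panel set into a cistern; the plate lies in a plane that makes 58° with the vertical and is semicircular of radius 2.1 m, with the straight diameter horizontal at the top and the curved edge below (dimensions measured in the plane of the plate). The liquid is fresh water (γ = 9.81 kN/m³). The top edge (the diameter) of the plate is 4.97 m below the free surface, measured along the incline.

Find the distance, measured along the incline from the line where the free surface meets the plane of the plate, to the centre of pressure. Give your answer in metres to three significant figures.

y_p = 5.91 m

γ = 9.81 kN/m³.
The plate makes 58° with the vertical, i.e. θ = 90° − 58° = 32° to the horizontal. Measuring y along the incline from the free-surface line, vertical depth h = y·sinθ with sinθ = 0.529919.
The centroid of a semicircle lies 4r/(3π) = 0.891268 m from the diameter, here below the top edge, so y_c = 4.97 + 0.891268 = 5.86127 m and h_c = 5.86127 × 0.529919 = 3.106 m.
A = πr²/2 = π × 2.1²/2 = 6.92721 m².
Resultant F = γ·h_c·A = 9.81 × 3.106 × 6.92721 = 211.071 kN.
I_c = (π/8 − 8/(9π))·r⁴ = 0.109757 × 2.1⁴ = 2.13457 m⁴.
Centre of pressure: y_p = y_c + I_c/(y_c·A) = 5.86127 + 2.13457/(5.86127 × 6.92721) = 5.86127 + 0.0525727 = 5.91384 m along the plane.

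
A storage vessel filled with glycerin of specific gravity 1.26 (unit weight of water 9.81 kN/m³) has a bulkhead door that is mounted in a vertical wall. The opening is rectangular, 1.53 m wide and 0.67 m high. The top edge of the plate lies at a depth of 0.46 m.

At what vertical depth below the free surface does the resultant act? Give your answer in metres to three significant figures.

h_p = 0.842 m

γ = 1.26 × 9.81 = 12.3606 kN/m³.
The centroid lies 0.67/2 = 0.335 m below the top edge, so the centroid depth is h_c = 0.46 + 0.335 = 0.795 m.
A = 1.53 × 0.67 = 1.0251 m².
Resultant F = γ·h_c·A = 12.3606 × 0.795 × 1.0251 = 10.0733 kN.
I_c = b·h³/12 = 1.53 × 0.67³/12 = 0.0383473 m⁴.
Centre of pressure: y_p = y_c + I_c/(y_c·A) = 0.795 + 0.0383473/(0.795 × 1.0251) = 0.795 + 0.0470545 = 0.842055 m along the plane.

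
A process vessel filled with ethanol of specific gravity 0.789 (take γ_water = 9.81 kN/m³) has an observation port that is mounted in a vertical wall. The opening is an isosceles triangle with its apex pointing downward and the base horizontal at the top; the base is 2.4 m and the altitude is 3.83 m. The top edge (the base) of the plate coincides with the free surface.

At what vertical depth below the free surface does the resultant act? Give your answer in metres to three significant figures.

γ = 0.789 × 9.81 = 7.74009 kN/m³.
With the apex down, the centroid sits h/3 = 3.83/3 = 1.27667 m below the base (the top edge), so the centroid depth is h_c = 1.27667 m.
A = ½ × 2.4 × 3.83 = 4.596 m².
Resultant F = γ·h_c·A = 7.74009 × 1.27667 × 4.596 = 45.4156 kN.
I_c = b·h³/36 = 2.4 × 3.83³/36 = 3.74546 m⁴.
Centre of pressure: y_p = y_c + I_c/(y_c·A) = 1.27667 + 3.74546/(1.27667 × 4.596) = 1.27667 + 0.638332 = 1.915 m along the plane.

h_p = 1.92 m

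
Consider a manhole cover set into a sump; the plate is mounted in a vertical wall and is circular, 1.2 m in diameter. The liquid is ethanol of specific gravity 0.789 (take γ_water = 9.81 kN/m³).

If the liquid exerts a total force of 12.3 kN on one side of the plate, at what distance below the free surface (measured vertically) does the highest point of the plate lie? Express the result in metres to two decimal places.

d_top ≈ 0.81 m

γ = 0.789 × 9.81 = 7.74009 kN/m³.
A = π(0.6)² = 1.13097 m².
From F = γ·h_c·A, the centroid depth is h_c = 12.3/(7.74009 × 1.13097) = 1.4051 m.
The centroid is at the centre, 0.6 m below the top of the plate, so the highest point sits at h_top = 1.4051 − 0.6 = 0.8051 m below the surface.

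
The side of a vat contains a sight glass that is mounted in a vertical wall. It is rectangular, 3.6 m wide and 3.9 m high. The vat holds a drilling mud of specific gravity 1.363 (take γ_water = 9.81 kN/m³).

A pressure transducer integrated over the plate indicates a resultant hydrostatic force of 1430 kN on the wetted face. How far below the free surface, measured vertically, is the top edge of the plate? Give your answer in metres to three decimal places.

γ = 1.363 × 9.81 = 13.37103 kN/m³.
A = 3.6 × 3.9 = 14.04 m².
From F = γ·h_c·A, the centroid depth is h_c = 1430/(13.37103 × 14.04) = 7.61735 m.
The centroid lies 3.9/2 = 1.95 m below the top edge, so the top edge sits at h_top = 7.61735 − 1.95 = 5.66735 m below the surface.

d_top ≈ 5.667 m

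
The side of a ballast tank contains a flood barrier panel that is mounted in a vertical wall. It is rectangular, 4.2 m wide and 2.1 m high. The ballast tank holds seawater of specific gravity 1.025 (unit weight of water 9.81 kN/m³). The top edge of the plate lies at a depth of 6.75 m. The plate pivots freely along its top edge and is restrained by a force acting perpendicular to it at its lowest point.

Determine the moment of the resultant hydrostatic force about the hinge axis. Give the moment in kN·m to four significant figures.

γ = 1.025 × 9.81 = 10.05525 kN/m³.
The centroid lies 2.1/2 = 1.05 m below the top edge, so the centroid depth is h_c = 6.75 + 1.05 = 7.8 m.
A = 4.2 × 2.1 = 8.82 m².
Resultant F = γ·h_c·A = 10.05525 × 7.8 × 8.82 = 691.761 kN.
I_c = b·h³/12 = 4.2 × 2.1³/12 = 3.24135 m⁴.
Centre of pressure: y_p = y_c + I_c/(y_c·A) = 7.8 + 3.24135/(7.8 × 8.82) = 7.8 + 0.0471154 = 7.84712 m along the plane.
The resultant acts 1.05 + 0.0471154 = 1.09712 m (along the plate) below the hinge at the top edge, so the moment about the hinge is M = F × 1.09712 = 691.761 × 1.09712 = 758.945 kN·m.

M ≈ 758.9 kN·m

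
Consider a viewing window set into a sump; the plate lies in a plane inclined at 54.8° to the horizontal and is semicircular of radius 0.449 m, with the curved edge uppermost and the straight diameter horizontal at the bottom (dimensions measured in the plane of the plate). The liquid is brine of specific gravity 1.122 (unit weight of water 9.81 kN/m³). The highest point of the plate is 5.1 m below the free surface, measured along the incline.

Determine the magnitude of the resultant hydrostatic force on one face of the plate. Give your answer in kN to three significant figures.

γ = 1.122 × 9.81 = 11.00682 kN/m³.
Let θ = 54.8° be the plate's angle to the horizontal; measure y along the incline from where the plane meets the free surface. Vertical depth h = y·sinθ with sinθ = 0.817145.
The centroid lies 4r/(3π) = 0.190562 m above the diameter, so r − 4r/(3π) = 0.449 − 0.190562 = 0.258438 m below the topmost point, so y_c = 5.1 + 0.258438 = 5.35844 m and h_c = 5.35844 × 0.817145 = 4.37862 m.
A = πr²/2 = π × 0.449²/2 = 0.316674 m².
Resultant F = γ·h_c·A = 11.00682 × 4.37862 × 0.316674 = 15.262 kN.

F ≈ 15.3 kN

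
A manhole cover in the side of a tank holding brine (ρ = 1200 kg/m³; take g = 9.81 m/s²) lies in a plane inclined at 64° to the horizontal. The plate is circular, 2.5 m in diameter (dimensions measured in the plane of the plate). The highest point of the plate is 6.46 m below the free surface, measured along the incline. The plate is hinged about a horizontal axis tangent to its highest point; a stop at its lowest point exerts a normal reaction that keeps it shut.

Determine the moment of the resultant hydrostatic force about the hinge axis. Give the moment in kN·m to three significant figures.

γ = ρg = 1200 × 9.81 / 1000 = 11.772 kN/m³.
Let θ = 64° be the plate's angle to the horizontal; measure y along the incline from where the plane meets the free surface. Vertical depth h = y·sinθ with sinθ = 0.898794.
The centroid is at the centre, 1.25 m below the top of the plate, so y_c = 6.46 + 1.25 = 7.71 m and h_c = 7.71 × 0.898794 = 6.9297 m.
A = π(1.25)² = 4.90874 m².
Resultant F = γ·h_c·A = 11.772 × 6.9297 × 4.90874 = 400.437 kN.
I_c = πr⁴/4 = π × 1.25⁴/4 = 1.91748 m⁴.
Centre of pressure: y_p = y_c + I_c/(y_c·A) = 7.71 + 1.91748/(7.71 × 4.90874) = 7.71 + 0.0506648 = 7.76066 m along the plane.
The resultant acts 1.25 + 0.0506648 = 1.30066 m (along the plate) below the hinge at the top edge, so the moment about the hinge is M = F × 1.30066 = 400.437 × 1.30066 = 520.832 kN·m.

M ≈ 521 kN·m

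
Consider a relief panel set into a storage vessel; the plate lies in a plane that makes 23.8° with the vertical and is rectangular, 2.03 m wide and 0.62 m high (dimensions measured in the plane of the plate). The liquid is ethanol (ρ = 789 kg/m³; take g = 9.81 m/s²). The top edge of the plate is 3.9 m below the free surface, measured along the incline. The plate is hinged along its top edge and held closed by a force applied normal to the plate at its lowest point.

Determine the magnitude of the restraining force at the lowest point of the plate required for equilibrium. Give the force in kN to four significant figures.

γ = ρg = 789 × 9.81 / 1000 = 7.74009 kN/m³.
The plate makes 23.8° with the vertical, i.e. θ = 90° − 23.8° = 66.2° to the horizontal. Measuring y along the incline from the free-surface line, vertical depth h = y·sinθ with sinθ = 0.914960.
The centroid lies 0.62/2 = 0.31 m below the top edge, so y_c = 3.9 + 0.31 = 4.21 m and h_c = 4.21 × 0.914960 = 3.85198 m.
A = 2.03 × 0.62 = 1.2586 m².
Resultant F = γ·h_c·A = 7.74009 × 3.85198 × 1.2586 = 37.5247 kN.
I_c = b·h³/12 = 2.03 × 0.62³/12 = 0.0403172 m⁴.
Centre of pressure: y_p = y_c + I_c/(y_c·A) = 4.21 + 0.0403172/(4.21 × 1.2586) = 4.21 + 0.00760888 = 4.21761 m along the plane.
The resultant acts 0.31 + 0.00760888 = 0.317609 m (along the plate) below the hinge at the top edge, so the moment about the hinge is M = F × 0.317609 = 37.5247 × 0.317609 = 11.9182 kN·m.
A normal force at the bottom, 0.62 m from the hinge, must supply this moment: P = 11.9182/0.62 = 19.2229 kN.

P ≈ 19.22 kN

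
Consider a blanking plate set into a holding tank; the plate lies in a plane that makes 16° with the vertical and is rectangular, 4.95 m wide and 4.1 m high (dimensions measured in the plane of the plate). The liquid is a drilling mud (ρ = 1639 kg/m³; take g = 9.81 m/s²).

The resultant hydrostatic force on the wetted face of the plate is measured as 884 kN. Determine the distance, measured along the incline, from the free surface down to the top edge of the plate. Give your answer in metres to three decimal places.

y_top ≈ 0.768 m

γ = ρg = 1639 × 9.81 / 1000 = 16.07859 kN/m³.
A = 4.95 × 4.1 = 20.295 m².
From F = γ·h_c·A, the centroid depth is h_c = 884/(16.07859 × 20.295) = 2.70904 m.
The plate makes 16° with the vertical, i.e. θ = 90° − 16° = 74° to the horizontal. Measuring y along the incline from the free-surface line, vertical depth h = y·sinθ with sinθ = 0.961262.
Along the incline, y_c = h_c/sinθ = 2.70904/0.961262 = 2.81821 m.
The centroid lies 4.1/2 = 2.05 m below the top edge, so the top edge sits at y_top = 2.81821 − 2.05 = 0.76821 m along the incline.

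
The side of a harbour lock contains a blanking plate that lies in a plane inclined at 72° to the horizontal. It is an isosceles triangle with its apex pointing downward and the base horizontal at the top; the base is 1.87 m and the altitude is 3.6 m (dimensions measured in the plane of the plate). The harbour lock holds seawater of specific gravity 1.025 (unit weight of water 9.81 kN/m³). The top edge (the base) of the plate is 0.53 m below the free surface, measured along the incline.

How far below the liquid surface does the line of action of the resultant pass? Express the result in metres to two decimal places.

h_p = 2.04 m

γ = 1.025 × 9.81 = 10.05525 kN/m³.
Let θ = 72° be the plate's angle to the horizontal; measure y along the incline from where the plane meets the free surface. Vertical depth h = y·sinθ with sinθ = 0.951057.
With the apex down, the centroid sits h/3 = 3.6/3 = 1.2 m below the base (the top edge), so y_c = 0.53 + 1.2 = 1.73 m and h_c = 1.73 × 0.951057 = 1.64533 m.
A = ½ × 1.87 × 3.6 = 3.366 m².
Resultant F = γ·h_c·A = 10.05525 × 1.64533 × 3.366 = 55.6878 kN.
I_c = b·h³/36 = 1.87 × 3.6³/36 = 2.42352 m⁴.
Centre of pressure: y_p = y_c + I_c/(y_c·A) = 1.73 + 2.42352/(1.73 × 3.366) = 1.73 + 0.416185 = 2.14619 m along the plane.
Vertically, h_p = y_p·sinθ = 2.14619 × 0.951057 = 2.04115 m.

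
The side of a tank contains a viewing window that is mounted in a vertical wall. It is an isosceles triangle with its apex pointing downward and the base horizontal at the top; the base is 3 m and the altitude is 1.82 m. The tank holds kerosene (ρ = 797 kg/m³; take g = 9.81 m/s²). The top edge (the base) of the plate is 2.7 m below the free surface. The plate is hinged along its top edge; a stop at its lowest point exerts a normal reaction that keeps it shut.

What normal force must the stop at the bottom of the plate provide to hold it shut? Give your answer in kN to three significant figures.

P ≈ 25.7 kN

γ = ρg = 797 × 9.81 / 1000 = 7.81857 kN/m³.
With the apex down, the centroid sits h/3 = 1.82/3 = 0.606667 m below the base (the top edge), so the centroid depth is h_c = 2.7 + 0.606667 = 3.30667 m.
A = ½ × 3 × 1.82 = 2.73 m².
Resultant F = γ·h_c·A = 7.81857 × 3.30667 × 2.73 = 70.5799 kN.
I_c = b·h³/36 = 3 × 1.82³/36 = 0.502381 m⁴.
Centre of pressure: y_p = y_c + I_c/(y_c·A) = 3.30667 + 0.502381/(3.30667 × 2.73) = 3.30667 + 0.0556519 = 3.36232 m along the plane.
The resultant acts 0.606667 + 0.0556519 = 0.662319 m (along the plate) below the hinge at the top edge, so the moment about the hinge is M = F × 0.662319 = 70.5799 × 0.662319 = 46.7464 kN·m.
A normal force at the bottom, 1.82 m from the hinge, must supply this moment: P = 46.7464/1.82 = 25.6848 kN.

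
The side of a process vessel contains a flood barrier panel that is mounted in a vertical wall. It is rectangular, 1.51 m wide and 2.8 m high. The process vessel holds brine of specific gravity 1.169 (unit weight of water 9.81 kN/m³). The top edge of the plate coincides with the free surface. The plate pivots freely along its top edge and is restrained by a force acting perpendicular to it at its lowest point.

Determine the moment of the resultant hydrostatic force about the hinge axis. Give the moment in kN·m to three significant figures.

γ = 1.169 × 9.81 = 11.46789 kN/m³.
The centroid lies 2.8/2 = 1.4 m below the top edge, so the centroid depth is h_c = 1.4 m.
A = 1.51 × 2.8 = 4.228 m².
Resultant F = γ·h_c·A = 11.46789 × 1.4 × 4.228 = 67.8807 kN.
I_c = b·h³/12 = 1.51 × 2.8³/12 = 2.76229 m⁴.
Centre of pressure: y_p = y_c + I_c/(y_c·A) = 1.4 + 2.76229/(1.4 × 4.228) = 1.4 + 0.466666 = 1.86667 m along the plane.
The resultant acts 1.4 + 0.466666 = 1.86667 m (along the plate) below the hinge at the top edge, so the moment about the hinge is M = F × 1.86667 = 67.8807 × 1.86667 = 126.711 kN·m.

M ≈ 127 kN·m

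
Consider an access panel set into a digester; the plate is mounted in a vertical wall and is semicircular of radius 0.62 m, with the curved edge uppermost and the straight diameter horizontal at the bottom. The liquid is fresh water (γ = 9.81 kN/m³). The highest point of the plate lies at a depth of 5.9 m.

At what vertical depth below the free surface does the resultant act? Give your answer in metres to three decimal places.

h_p = 6.261 m

γ = 9.81 kN/m³.
The centroid lies 4r/(3π) = 0.263136 m above the diameter, so r − 4r/(3π) = 0.62 − 0.263136 = 0.356864 m below the topmost point, so the centroid depth is h_c = 5.9 + 0.356864 = 6.25686 m.
A = πr²/2 = π × 0.62²/2 = 0.603814 m².
Resultant F = γ·h_c·A = 9.81 × 6.25686 × 0.603814 = 37.062 kN.
I_c = (π/8 − 8/(9π))·r⁴ = 0.109757 × 0.62⁴ = 0.0162181 m⁴.
Centre of pressure: y_p = y_c + I_c/(y_c·A) = 6.25686 + 0.0162181/(6.25686 × 0.603814) = 6.25686 + 0.0042928 = 6.26115 m along the plane.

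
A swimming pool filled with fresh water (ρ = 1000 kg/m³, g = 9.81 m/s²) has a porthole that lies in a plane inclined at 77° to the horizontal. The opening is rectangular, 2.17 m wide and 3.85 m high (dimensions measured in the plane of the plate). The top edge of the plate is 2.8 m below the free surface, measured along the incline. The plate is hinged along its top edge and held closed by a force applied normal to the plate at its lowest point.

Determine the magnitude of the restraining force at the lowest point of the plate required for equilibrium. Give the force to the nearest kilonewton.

γ = ρg = 1000 × 9.81 = 9810 N/m³ = 9.81 kN/m³.
Let θ = 77° be the plate's angle to the horizontal; measure y along the incline from where the plane meets the free surface. Vertical depth h = y·sinθ with sinθ = 0.974370.
The centroid lies 3.85/2 = 1.925 m below the top edge, so y_c = 2.8 + 1.925 = 4.725 m and h_c = 4.725 × 0.974370 = 4.6039 m.
A = 2.17 × 3.85 = 8.3545 m².
Resultant F = γ·h_c·A = 9.81 × 4.6039 × 8.3545 = 377.325 kN.
I_c = b·h³/12 = 2.17 × 3.85³/12 = 10.3195 m⁴.
Centre of pressure: y_p = y_c + I_c/(y_c·A) = 4.725 + 10.3195/(4.725 × 8.3545) = 4.725 + 0.261419 = 4.98642 m along the plane.
The resultant acts 1.925 + 0.261419 = 2.18642 m (along the plate) below the hinge at the top edge, so the moment about the hinge is M = F × 2.18642 = 377.325 × 2.18642 = 824.991 kN·m.
A normal force at the bottom, 3.85 m from the hinge, must supply this moment: P = 824.991/3.85 = 214.283 kN.

P ≈ 214 kN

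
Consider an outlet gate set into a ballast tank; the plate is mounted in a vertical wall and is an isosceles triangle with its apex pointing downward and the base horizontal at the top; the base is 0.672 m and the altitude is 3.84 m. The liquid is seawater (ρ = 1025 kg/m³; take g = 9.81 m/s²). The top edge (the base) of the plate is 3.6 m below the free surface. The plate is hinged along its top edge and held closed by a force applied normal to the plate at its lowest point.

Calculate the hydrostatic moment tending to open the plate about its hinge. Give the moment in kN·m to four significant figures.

M ≈ 91.67 kN·m

γ = ρg = 1025 × 9.81 / 1000 = 10.05525 kN/m³.
With the apex down, the centroid sits h/3 = 3.84/3 = 1.28 m below the base (the top edge), so the centroid depth is h_c = 3.6 + 1.28 = 4.88 m.
A = ½ × 0.672 × 3.84 = 1.29024 m².
Resultant F = γ·h_c·A = 10.05525 × 4.88 × 1.29024 = 63.3116 kN.
I_c = b·h³/36 = 0.672 × 3.84³/36 = 1.05696 m⁴.
Centre of pressure: y_p = y_c + I_c/(y_c·A) = 4.88 + 1.05696/(4.88 × 1.29024) = 4.88 + 0.167868 = 5.04787 m along the plane.
The resultant acts 1.28 + 0.167868 = 1.44787 m (along the plate) below the hinge at the top edge, so the moment about the hinge is M = F × 1.44787 = 63.3116 × 1.44787 = 91.667 kN·m.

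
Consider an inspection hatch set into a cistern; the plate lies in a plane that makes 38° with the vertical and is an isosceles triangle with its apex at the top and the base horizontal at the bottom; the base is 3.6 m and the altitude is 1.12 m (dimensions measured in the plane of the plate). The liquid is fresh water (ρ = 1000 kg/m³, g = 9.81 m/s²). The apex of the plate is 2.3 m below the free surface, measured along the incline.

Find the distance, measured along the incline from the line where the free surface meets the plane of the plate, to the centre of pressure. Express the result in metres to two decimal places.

y_p = 3.07 m

γ = ρg = 1000 × 9.81 = 9810 N/m³ = 9.81 kN/m³.
The plate makes 38° with the vertical, i.e. θ = 90° − 38° = 52° to the horizontal. Measuring y along the incline from the free-surface line, vertical depth h = y·sinθ with sinθ = 0.788011.
With the apex up, the centroid sits 2h/3 = 2 × 1.12/3 = 0.746667 m below the apex, so y_c = 2.3 + 0.746667 = 3.04667 m and h_c = 3.04667 × 0.788011 = 2.40081 m.
A = ½ × 3.6 × 1.12 = 2.016 m².
Resultant F = γ·h_c·A = 9.81 × 2.40081 × 2.016 = 47.4807 kN.
I_c = b·h³/36 = 3.6 × 1.12³/36 = 0.140493 m⁴.
Centre of pressure: y_p = y_c + I_c/(y_c·A) = 3.04667 + 0.140493/(3.04667 × 2.016) = 3.04667 + 0.0228738 = 3.06954 m along the plane.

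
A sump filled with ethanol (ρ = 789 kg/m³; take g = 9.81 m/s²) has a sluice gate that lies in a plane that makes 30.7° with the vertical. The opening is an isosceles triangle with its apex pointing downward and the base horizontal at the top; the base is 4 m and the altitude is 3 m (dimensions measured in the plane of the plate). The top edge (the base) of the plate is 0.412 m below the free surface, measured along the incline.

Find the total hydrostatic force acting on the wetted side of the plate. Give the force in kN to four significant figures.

γ = ρg = 789 × 9.81 / 1000 = 7.74009 kN/m³.
The plate makes 30.7° with the vertical, i.e. θ = 90° − 30.7° = 59.3° to the horizontal. Measuring y along the incline from the free-surface line, vertical depth h = y·sinθ with sinθ = 0.859852.
With the apex down, the centroid sits h/3 = 3/3 = 1 m below the base (the top edge), so y_c = 0.412 + 1 = 1.412 m and h_c = 1.412 × 0.859852 = 1.21411 m.
A = ½ × 4 × 3 = 6 m².
Resultant F = γ·h_c·A = 7.74009 × 1.21411 × 6 = 56.3839 kN.

F ≈ 56.38 kN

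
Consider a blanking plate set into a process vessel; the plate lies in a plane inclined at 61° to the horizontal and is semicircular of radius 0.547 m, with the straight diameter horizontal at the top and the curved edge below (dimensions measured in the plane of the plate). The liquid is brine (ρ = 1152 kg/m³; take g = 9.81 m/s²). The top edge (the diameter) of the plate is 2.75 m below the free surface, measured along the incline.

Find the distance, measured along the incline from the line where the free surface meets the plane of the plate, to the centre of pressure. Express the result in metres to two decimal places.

γ = ρg = 1152 × 9.81 / 1000 = 11.30112 kN/m³.
Let θ = 61° be the plate's angle to the horizontal; measure y along the incline from where the plane meets the free surface. Vertical depth h = y·sinθ with sinθ = 0.874620.
The centroid of a semicircle lies 4r/(3π) = 0.232154 m from the diameter, here below the top edge, so y_c = 2.75 + 0.232154 = 2.98215 m and h_c = 2.98215 × 0.874620 = 2.60825 m.
A = πr²/2 = π × 0.547²/2 = 0.469996 m².
Resultant F = γ·h_c·A = 11.30112 × 2.60825 × 0.469996 = 13.8537 kN.
I_c = (π/8 − 8/(9π))·r⁴ = 0.109757 × 0.547⁴ = 0.00982611 m⁴.
Centre of pressure: y_p = y_c + I_c/(y_c·A) = 2.98215 + 0.00982611/(2.98215 × 0.469996) = 2.98215 + 0.00701064 = 2.98916 m along the plane.

y_p = 2.99 m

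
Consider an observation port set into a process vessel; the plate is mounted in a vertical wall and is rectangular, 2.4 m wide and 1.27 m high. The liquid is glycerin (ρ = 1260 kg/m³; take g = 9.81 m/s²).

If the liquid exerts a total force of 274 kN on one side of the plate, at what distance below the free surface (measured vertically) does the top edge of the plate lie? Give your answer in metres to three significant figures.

γ = ρg = 1260 × 9.81 / 1000 = 12.3606 kN/m³.
A = 2.4 × 1.27 = 3.048 m².
From F = γ·h_c·A, the centroid depth is h_c = 274/(12.3606 × 3.048) = 7.27271 m.
The centroid lies 1.27/2 = 0.635 m below the top edge, so the top edge sits at h_top = 7.27271 − 0.635 = 6.63771 m below the surface.

d_top ≈ 6.64 m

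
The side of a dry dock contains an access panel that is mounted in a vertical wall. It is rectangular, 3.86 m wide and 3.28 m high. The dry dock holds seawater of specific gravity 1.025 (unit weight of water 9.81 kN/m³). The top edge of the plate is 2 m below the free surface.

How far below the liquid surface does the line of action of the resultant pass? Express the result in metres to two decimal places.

h_p = 3.89 m

γ = 1.025 × 9.81 = 10.05525 kN/m³.
The centroid lies 3.28/2 = 1.64 m below the top edge, so the centroid depth is h_c = 2 + 1.64 = 3.64 m.
A = 3.86 × 3.28 = 12.6608 m².
Resultant F = γ·h_c·A = 10.05525 × 3.64 × 12.6608 = 463.399 kN.
I_c = b·h³/12 = 3.86 × 3.28³/12 = 11.3508 m⁴.
Centre of pressure: y_p = y_c + I_c/(y_c·A) = 3.64 + 11.3508/(3.64 × 12.6608) = 3.64 + 0.2463 = 3.8863 m along the plane.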